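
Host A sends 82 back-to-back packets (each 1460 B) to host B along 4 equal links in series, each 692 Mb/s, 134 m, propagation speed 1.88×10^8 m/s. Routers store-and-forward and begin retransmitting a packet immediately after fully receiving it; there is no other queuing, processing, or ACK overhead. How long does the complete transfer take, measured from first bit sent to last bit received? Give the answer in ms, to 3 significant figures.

1.44 ms

Per-hop transmission t_tx = L/R = 11680/692000000 = 0.0168786 ms.
Per-hop propagation t_prop = 134/188000000 = 0.000712766 ms.
Pipeline fill: first packet needs 4·t_tx to clear all hops; remaining 81 packets each add one t_tx.
Total = (4+82-1)·t_tx + 4·t_prop = 85·0.0168786 + 4·0.000712766 = 1.44 ms.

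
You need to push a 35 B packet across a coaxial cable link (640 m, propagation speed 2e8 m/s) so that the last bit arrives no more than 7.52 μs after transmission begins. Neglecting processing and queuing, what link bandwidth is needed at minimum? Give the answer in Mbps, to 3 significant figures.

L = 280 bits.
Propagation delay = 640 / 200000000 = 3.2 μs.
Transmission budget = 7.52 − 3.2 = 4.32 μs.
R ≥ L / t_tx = 280 bits / 4.32e-06 s = 64.8 Mbps.

64.8 Mbps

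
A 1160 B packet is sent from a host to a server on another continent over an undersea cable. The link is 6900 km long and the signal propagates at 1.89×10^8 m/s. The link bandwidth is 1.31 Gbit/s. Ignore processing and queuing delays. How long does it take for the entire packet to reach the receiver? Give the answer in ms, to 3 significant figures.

L = 1160 × 8 = 9280 bits.
Transmission delay = L/R = 9280 / 1310000000 = 0.00708397 ms.
Propagation delay = d/s = 6900000 m / 189000000 m/s = 36.5079 ms.
Total = 36.5 ms.

36.5 ms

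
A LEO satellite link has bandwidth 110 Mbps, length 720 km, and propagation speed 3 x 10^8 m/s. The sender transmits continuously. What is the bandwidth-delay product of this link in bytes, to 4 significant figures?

Propagation delay = 720000 / 300000000 = 0.0024 s.
BDP = R × t_prop = 110000000 × 0.0024 = 264000 bits.
In bytes: 264000/8 = 33000 bytes.

33000 bytes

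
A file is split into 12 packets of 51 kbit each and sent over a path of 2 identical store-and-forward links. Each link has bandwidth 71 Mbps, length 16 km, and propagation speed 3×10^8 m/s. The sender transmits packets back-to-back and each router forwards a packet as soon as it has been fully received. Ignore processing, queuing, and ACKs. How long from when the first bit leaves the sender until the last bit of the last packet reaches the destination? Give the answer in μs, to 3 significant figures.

9440 μs

Per-hop transmission t_tx = L/R = 51000/71000000 = 718.31 μs.
Per-hop propagation t_prop = 16000/300000000 = 53.3333 μs.
Pipeline fill: first packet needs 2·t_tx to clear all hops; remaining 11 packets each add one t_tx.
Total = (2+12-1)·t_tx + 2·t_prop = 13·718.31 + 2·53.3333 = 9440 μs.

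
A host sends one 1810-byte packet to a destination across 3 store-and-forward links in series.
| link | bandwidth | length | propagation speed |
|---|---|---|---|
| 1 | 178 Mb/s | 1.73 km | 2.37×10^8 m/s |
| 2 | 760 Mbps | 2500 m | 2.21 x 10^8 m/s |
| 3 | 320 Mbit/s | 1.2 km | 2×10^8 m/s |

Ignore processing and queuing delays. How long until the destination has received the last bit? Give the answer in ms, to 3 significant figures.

0.170 ms

L = 1810 × 8 = 14480 bits.
Transmission delays (L/R per hop): 0.0813483, 0.0190526, 0.04525 ms; sum = 0.145651 ms.
Propagation delays (d/s per hop): 0.00729958, 0.0113122, 0.006 ms; sum = 0.0246118 ms.
End-to-end = 0.170 ms.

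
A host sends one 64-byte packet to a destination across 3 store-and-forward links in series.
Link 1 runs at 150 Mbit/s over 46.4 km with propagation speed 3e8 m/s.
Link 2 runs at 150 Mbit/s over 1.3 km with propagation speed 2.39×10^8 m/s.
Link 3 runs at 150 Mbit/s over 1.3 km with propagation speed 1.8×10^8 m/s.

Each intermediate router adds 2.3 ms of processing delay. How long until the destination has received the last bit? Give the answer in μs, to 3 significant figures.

L = 64 × 8 = 512 bits.
Transmission delay per hop = L/R = 512/150000000 = 3.41333 μs; 3 hops → 10.24 μs.
Propagation delays (d/s per hop): 154.667, 5.43933, 7.22222 μs; sum = 167.328 μs.
Processing at 2 router(s): 2 × 2.3 ms = 4600 μs.
End-to-end = 4780 μs.

4780 μs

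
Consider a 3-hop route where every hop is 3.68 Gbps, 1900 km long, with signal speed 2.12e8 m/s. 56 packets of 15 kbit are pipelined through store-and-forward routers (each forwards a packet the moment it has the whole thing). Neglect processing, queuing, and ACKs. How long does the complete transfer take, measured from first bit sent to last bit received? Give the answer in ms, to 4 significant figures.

27.12 ms

Per-hop transmission t_tx = L/R = 15000/3680000000 = 0.00407609 ms.
Per-hop propagation t_prop = 1900000/212000000 = 8.96226 ms.
Pipeline fill: first packet needs 3·t_tx to clear all hops; remaining 55 packets each add one t_tx.
Total = (3+56-1)·t_tx + 3·t_prop = 58·0.00407609 + 3·8.96226 = 27.12 ms.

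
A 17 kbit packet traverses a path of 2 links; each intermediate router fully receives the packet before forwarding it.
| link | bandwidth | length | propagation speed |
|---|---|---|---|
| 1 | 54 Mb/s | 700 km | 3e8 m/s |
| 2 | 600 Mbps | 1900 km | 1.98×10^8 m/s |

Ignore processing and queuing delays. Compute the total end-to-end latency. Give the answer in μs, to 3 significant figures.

12300 μs

L = 17000 bits.
Transmission delays (L/R per hop): 314.815, 28.3333 μs; sum = 343.148 μs.
Propagation delays (d/s per hop): 2333.33, 9595.96 μs; sum = 11929.3 μs.
End-to-end = 12300 μs.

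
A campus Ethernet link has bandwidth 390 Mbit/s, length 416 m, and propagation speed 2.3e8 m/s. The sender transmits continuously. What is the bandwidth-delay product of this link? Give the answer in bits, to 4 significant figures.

705.4 bits

Propagation delay = 416 / 2.3e+08 = 1.8087e-06 s.
BDP = R × t_prop = 390000000 × 1.8087e-06 = 705.391 bits.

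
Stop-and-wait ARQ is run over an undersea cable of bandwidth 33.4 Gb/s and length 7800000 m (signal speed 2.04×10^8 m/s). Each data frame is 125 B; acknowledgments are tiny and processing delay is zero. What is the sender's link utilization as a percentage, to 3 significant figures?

t_tx = L/R = 1000/33400000000 = 2.99401e-08 s.
t_prop = 7800000/204000000 = 0.0382353 s; RTT = 0.0764706 s.
Cycle = t_tx + RTT = 0.0764706 s.
Utilization = t_tx / cycle = 2.99401e-08/0.0764706 = 0.0000392 %.

0.0000392 %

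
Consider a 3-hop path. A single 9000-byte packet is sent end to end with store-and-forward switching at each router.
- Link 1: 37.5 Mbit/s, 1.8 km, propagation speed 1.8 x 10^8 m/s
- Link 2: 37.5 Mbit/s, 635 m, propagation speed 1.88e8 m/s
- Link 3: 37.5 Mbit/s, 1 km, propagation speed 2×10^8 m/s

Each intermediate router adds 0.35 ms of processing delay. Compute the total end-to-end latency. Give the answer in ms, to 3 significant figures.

L = 9000 × 8 = 72000 bits.
Transmission delay per hop = L/R = 72000/37500000 = 1.92 ms; 3 hops → 5.76 ms.
Propagation delays (d/s per hop): 0.01, 0.00337766, 0.005 ms; sum = 0.0183777 ms.
Processing at 2 router(s): 2 × 0.35 ms = 0.7 ms.
End-to-end = 6.48 ms.

6.48 ms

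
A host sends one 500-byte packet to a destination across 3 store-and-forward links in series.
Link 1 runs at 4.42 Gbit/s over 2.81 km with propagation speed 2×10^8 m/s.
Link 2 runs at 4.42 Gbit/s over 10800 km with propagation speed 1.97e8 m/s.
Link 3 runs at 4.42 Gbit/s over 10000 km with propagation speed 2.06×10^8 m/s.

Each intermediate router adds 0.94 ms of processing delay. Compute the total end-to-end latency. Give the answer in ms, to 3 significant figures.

105 ms

L = 500 × 8 = 4000 bits.
Transmission delay per hop = L/R = 4000/4420000000 = 0.000904977 ms; 3 hops → 0.00271493 ms.
Propagation delays (d/s per hop): 0.01405, 54.8223, 48.5437 ms; sum = 103.38 ms.
Processing at 2 router(s): 2 × 0.94 ms = 1.88 ms.
End-to-end = 105 ms.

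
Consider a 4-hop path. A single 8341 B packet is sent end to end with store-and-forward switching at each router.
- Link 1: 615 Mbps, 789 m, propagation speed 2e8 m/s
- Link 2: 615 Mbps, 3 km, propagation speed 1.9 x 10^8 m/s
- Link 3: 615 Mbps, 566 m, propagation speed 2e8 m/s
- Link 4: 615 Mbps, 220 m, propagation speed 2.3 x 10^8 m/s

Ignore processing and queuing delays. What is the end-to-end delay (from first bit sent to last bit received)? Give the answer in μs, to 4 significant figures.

457.5 μs

L = 8341 × 8 = 66728 bits.
Transmission delay per hop = L/R = 66728/615000000 = 108.501 μs; 4 hops → 434.003 μs.
Propagation delays (d/s per hop): 3.945, 15.7895, 2.83, 0.956522 μs; sum = 23.521 μs.
End-to-end = 457.5 μs.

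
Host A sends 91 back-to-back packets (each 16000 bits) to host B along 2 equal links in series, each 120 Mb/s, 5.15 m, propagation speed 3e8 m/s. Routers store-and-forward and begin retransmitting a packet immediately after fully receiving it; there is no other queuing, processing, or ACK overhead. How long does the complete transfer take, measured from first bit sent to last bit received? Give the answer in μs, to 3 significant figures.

12300 μs

Per-hop transmission t_tx = L/R = 16000/120000000 = 133.333 μs.
Per-hop propagation t_prop = 5.15/300000000 = 0.0171667 μs.
Pipeline fill: first packet needs 2·t_tx to clear all hops; remaining 90 packets each add one t_tx.
Total = (2+91-1)·t_tx + 2·t_prop = 92·133.333 + 2·0.0171667 = 12300 μs.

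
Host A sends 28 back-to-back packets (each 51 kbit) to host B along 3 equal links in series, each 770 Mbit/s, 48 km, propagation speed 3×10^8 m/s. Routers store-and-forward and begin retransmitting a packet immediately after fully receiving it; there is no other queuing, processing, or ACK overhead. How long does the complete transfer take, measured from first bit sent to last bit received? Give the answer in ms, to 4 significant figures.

2.467 ms

Per-hop transmission t_tx = L/R = 51000/770000000 = 0.0662338 ms.
Per-hop propagation t_prop = 48000/300000000 = 0.16 ms.
Pipeline fill: first packet needs 3·t_tx to clear all hops; remaining 27 packets each add one t_tx.
Total = (3+28-1)·t_tx + 3·t_prop = 30·0.0662338 + 3·0.16 = 2.467 ms.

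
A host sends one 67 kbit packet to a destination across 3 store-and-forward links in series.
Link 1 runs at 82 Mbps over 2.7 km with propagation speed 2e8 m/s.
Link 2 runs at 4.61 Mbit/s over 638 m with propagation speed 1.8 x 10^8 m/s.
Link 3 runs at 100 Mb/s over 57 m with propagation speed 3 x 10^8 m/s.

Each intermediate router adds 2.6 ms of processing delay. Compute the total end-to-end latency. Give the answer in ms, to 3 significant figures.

21.2 ms

L = 67000 bits.
Transmission delays (L/R per hop): 0.817073, 14.5336, 0.67 ms; sum = 16.0207 ms.
Propagation delays (d/s per hop): 0.0135, 0.00354444, 0.00019 ms; sum = 0.0172344 ms.
Processing at 2 router(s): 2 × 2.6 ms = 5.2 ms.
End-to-end = 21.2 ms.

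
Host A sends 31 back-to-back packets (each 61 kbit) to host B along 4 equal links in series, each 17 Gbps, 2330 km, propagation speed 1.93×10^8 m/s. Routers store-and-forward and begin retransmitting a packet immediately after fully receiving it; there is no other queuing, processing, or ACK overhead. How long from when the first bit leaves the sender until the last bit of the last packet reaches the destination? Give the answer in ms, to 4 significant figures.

Per-hop transmission t_tx = L/R = 61000/17000000000 = 0.00358824 ms.
Per-hop propagation t_prop = 2330000/193000000 = 12.0725 ms.
Pipeline fill: first packet needs 4·t_tx to clear all hops; remaining 30 packets each add one t_tx.
Total = (4+31-1)·t_tx + 4·t_prop = 34·0.00358824 + 4·12.0725 = 48.41 ms.

48.41 ms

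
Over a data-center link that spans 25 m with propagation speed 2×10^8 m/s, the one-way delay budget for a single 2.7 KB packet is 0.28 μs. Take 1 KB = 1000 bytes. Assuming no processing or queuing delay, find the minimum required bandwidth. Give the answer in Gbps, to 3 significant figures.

L = 21600 bits.
Propagation delay = 25 / 200000000 = 0.125 μs.
Transmission budget = 0.28 − 0.125 = 0.155 μs.
R ≥ L / t_tx = 21600 bits / 1.55e-07 s = 139 Gbps.

139 Gbps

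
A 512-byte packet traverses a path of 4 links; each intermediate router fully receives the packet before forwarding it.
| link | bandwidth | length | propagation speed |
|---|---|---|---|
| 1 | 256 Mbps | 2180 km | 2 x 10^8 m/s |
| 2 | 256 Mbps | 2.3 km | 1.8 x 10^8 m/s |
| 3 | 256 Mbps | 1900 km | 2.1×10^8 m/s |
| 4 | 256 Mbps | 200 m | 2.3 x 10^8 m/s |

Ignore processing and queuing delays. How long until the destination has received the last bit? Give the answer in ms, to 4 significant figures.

20.03 ms

L = 512 × 8 = 4096 bits.
Transmission delay per hop = L/R = 4096/256000000 = 0.016 ms; 4 hops → 0.064 ms.
Propagation delays (d/s per hop): 10.9, 0.0127778, 9.04762, 0.000869565 ms; sum = 19.9613 ms.
End-to-end = 20.03 ms.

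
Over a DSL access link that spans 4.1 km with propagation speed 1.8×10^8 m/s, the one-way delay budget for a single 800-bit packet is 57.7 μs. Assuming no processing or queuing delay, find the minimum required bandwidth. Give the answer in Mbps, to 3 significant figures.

22.9 Mbps

Propagation delay = 4100 / 180000000 = 22.7778 μs.
Transmission budget = 57.7 − 22.7778 = 34.9222 μs.
R ≥ L / t_tx = 800 bits / 3.49222e-05 s = 22.9 Mbps.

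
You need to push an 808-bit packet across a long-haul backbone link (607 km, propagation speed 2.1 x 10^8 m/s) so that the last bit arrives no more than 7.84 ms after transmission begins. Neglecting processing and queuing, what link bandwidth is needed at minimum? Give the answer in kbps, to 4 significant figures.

Propagation delay = 607000 / 210000000 = 2.89048 ms.
Transmission budget = 7.84 − 2.89048 = 4.94952 ms.
R ≥ L / t_tx = 808 bits / 0.00494952 s = 163.2 kbps.

163.2 kbps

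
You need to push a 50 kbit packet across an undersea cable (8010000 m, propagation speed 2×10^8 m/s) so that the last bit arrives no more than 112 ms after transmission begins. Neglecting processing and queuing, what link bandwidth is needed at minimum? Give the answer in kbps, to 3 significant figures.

Propagation delay = 8010000 / 200000000 = 40.05 ms.
Transmission budget = 112 − 40.05 = 71.95 ms.
R ≥ L / t_tx = 50000 bits / 0.07195 s = 695 kbps.

695 kbps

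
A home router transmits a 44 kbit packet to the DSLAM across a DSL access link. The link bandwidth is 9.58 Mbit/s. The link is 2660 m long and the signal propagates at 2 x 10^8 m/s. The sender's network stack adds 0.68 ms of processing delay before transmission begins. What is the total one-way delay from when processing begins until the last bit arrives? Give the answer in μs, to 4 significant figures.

L = 44000 bits.
Transmission delay = L/R = 44000 / 9580000 = 4592.9 μs.
Propagation delay = d/s = 2660 m / 200000000 m/s = 13.3 μs.
Plus processing delay 0.68 ms = 680 μs.
Total = 5286 μs.

5286 μs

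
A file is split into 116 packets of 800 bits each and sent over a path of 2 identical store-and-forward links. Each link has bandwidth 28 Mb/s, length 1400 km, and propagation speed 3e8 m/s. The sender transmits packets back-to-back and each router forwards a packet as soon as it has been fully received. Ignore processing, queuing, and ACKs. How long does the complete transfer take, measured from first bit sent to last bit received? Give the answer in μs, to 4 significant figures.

12680 μs

Per-hop transmission t_tx = L/R = 800/28000000 = 28.5714 μs.
Per-hop propagation t_prop = 1400000/300000000 = 4666.67 μs.
Pipeline fill: first packet needs 2·t_tx to clear all hops; remaining 115 packets each add one t_tx.
Total = (2+116-1)·t_tx + 2·t_prop = 117·28.5714 + 2·4666.67 = 12680 μs.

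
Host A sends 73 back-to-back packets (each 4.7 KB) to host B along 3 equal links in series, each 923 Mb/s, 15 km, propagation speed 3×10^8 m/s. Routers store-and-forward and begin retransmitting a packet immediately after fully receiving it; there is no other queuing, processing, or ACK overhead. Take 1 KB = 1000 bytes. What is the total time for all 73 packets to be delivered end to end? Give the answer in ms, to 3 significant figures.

Per-hop transmission t_tx = L/R = 37600/923000000 = 0.0407367 ms.
Per-hop propagation t_prop = 15000/300000000 = 0.05 ms.
Pipeline fill: first packet needs 3·t_tx to clear all hops; remaining 72 packets each add one t_tx.
Total = (3+73-1)·t_tx + 3·t_prop = 75·0.0407367 + 3·0.05 = 3.21 ms.

3.21 ms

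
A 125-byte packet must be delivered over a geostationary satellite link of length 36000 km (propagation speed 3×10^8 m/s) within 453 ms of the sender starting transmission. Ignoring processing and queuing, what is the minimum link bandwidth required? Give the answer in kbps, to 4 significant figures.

3.003 kbps

L = 1000 bits.
Propagation delay = 36000000 / 300000000 = 120 ms.
Transmission budget = 453 − 120 = 333 ms.
R ≥ L / t_tx = 1000 bits / 0.333 s = 3.003 kbps.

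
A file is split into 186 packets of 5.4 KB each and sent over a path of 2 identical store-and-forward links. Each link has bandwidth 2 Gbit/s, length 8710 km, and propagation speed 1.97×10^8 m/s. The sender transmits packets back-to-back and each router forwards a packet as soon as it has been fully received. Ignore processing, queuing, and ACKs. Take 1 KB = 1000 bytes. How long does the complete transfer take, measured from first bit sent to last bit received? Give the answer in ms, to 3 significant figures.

Per-hop transmission t_tx = L/R = 43200/2000000000 = 0.0216 ms.
Per-hop propagation t_prop = 8710000/197000000 = 44.2132 ms.
Pipeline fill: first packet needs 2·t_tx to clear all hops; remaining 185 packets each add one t_tx.
Total = (2+186-1)·t_tx + 2·t_prop = 187·0.0216 + 2·44.2132 = 92.5 ms.

92.5 ms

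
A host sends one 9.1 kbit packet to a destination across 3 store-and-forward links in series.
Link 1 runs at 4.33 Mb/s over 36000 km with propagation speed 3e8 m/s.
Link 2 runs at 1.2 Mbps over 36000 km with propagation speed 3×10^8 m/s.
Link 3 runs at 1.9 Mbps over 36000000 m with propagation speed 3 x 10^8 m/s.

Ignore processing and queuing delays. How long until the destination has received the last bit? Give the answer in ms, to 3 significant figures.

L = 9100 bits.
Transmission delays (L/R per hop): 2.10162, 7.58333, 4.78947 ms; sum = 14.4744 ms.
Propagation delays (d/s per hop): 120, 120, 120 ms; sum = 360 ms.
End-to-end = 374 ms.

374 ms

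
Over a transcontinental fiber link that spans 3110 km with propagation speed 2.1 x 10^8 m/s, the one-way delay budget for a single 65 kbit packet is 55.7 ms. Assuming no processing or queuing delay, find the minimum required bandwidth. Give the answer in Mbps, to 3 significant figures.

1.59 Mbps

Propagation delay = 3110000 / 210000000 = 14.8095 ms.
Transmission budget = 55.7 − 14.8095 = 40.8905 ms.
R ≥ L / t_tx = 65000 bits / 0.0408905 s = 1.59 Mbps.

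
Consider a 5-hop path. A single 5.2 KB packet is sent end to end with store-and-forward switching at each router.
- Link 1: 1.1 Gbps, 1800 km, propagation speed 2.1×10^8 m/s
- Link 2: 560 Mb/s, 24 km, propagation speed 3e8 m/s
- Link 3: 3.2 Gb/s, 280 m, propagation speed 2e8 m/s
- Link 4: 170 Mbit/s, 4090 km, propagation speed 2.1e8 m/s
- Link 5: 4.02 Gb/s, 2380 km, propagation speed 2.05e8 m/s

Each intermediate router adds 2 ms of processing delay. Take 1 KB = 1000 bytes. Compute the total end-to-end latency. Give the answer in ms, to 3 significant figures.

L = 41600 bits.
Transmission delays (L/R per hop): 0.0378182, 0.0742857, 0.013, 0.244706, 0.0103483 ms; sum = 0.380158 ms.
Propagation delays (d/s per hop): 8.57143, 0.08, 0.0014, 19.4762, 11.6098 ms; sum = 39.7388 ms.
Processing at 4 router(s): 4 × 2 ms = 8 ms.
End-to-end = 48.1 ms.

48.1 ms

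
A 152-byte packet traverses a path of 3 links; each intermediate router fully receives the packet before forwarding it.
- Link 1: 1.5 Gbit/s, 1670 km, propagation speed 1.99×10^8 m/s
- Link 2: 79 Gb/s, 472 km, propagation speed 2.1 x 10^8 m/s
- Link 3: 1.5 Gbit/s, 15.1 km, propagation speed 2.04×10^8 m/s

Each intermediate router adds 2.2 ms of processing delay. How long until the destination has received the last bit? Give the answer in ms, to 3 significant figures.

L = 152 × 8 = 1216 bits.
Transmission delays (L/R per hop): 0.000810667, 1.53924e-05, 0.000810667 ms; sum = 0.00163673 ms.
Propagation delays (d/s per hop): 8.39196, 2.24762, 0.0740196 ms; sum = 10.7136 ms.
Processing at 2 router(s): 2 × 2.2 ms = 4.4 ms.
End-to-end = 15.1 ms.

15.1 ms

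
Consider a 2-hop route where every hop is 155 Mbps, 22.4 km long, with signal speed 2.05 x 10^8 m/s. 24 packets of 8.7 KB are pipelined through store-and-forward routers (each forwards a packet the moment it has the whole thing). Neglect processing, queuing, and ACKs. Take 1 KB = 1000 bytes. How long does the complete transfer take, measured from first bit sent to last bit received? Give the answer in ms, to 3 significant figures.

Per-hop transmission t_tx = L/R = 69600/155000000 = 0.449032 ms.
Per-hop propagation t_prop = 22400/2.05e+08 = 0.109268 ms.
Pipeline fill: first packet needs 2·t_tx to clear all hops; remaining 23 packets each add one t_tx.
Total = (2+24-1)·t_tx + 2·t_prop = 25·0.449032 + 2·0.109268 = 11.4 ms.

11.4 ms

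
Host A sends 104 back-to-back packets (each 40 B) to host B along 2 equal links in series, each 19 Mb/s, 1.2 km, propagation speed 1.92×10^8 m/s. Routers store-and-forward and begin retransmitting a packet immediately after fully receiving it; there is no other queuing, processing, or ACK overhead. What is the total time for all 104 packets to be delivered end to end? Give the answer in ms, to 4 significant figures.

Per-hop transmission t_tx = L/R = 320/19000000 = 0.0168421 ms.
Per-hop propagation t_prop = 1200/192000000 = 0.00625 ms.
Pipeline fill: first packet needs 2·t_tx to clear all hops; remaining 103 packets each add one t_tx.
Total = (2+104-1)·t_tx + 2·t_prop = 105·0.0168421 + 2·0.00625 = 1.781 ms.

1.781 ms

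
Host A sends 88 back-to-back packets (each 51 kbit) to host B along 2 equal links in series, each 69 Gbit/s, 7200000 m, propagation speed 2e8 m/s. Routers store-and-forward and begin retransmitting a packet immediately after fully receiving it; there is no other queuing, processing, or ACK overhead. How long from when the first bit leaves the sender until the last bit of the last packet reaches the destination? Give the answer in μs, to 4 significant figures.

Per-hop transmission t_tx = L/R = 51000/69000000000 = 0.73913 μs.
Per-hop propagation t_prop = 7200000/200000000 = 36000 μs.
Pipeline fill: first packet needs 2·t_tx to clear all hops; remaining 87 packets each add one t_tx.
Total = (2+88-1)·t_tx + 2·t_prop = 89·0.73913 + 2·36000 = 72070 μs.

72070 μs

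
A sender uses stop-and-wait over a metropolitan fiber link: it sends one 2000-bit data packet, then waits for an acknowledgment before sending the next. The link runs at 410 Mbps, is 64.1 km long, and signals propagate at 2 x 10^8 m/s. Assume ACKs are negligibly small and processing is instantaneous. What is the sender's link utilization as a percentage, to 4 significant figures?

0.7553 %

t_tx = L/R = 2000/410000000 = 4.87805e-06 s.
t_prop = 64100/200000000 = 0.0003205 s; RTT = 0.000641 s.
Cycle = t_tx + RTT = 0.000645878 s.
Utilization = t_tx / cycle = 4.87805e-06/0.000645878 = 0.7553 %.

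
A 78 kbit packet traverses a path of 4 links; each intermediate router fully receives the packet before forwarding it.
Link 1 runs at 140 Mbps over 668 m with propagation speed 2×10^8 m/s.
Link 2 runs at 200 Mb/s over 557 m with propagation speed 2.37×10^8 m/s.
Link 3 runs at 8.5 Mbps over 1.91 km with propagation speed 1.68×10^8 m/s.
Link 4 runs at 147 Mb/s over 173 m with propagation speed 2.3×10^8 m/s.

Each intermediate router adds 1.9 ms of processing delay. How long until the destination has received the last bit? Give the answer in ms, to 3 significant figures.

16.4 ms

L = 78000 bits.
Transmission delays (L/R per hop): 0.557143, 0.39, 9.17647, 0.530612 ms; sum = 10.6542 ms.
Propagation delays (d/s per hop): 0.00334, 0.00235021, 0.011369, 0.000752174 ms; sum = 0.0178114 ms.
Processing at 3 router(s): 3 × 1.9 ms = 5.7 ms.
End-to-end = 16.4 ms.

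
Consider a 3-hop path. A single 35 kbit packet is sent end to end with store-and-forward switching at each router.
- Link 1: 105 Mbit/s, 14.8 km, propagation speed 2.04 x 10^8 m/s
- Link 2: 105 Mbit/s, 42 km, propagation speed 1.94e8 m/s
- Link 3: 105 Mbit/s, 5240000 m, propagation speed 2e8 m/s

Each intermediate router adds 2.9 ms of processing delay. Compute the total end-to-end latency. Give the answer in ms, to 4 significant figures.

33.29 ms

L = 35000 bits.
Transmission delay per hop = L/R = 35000/105000000 = 0.333333 ms; 3 hops → 1 ms.
Propagation delays (d/s per hop): 0.072549, 0.216495, 26.2 ms; sum = 26.489 ms.
Processing at 2 router(s): 2 × 2.9 ms = 5.8 ms.
End-to-end = 33.29 ms.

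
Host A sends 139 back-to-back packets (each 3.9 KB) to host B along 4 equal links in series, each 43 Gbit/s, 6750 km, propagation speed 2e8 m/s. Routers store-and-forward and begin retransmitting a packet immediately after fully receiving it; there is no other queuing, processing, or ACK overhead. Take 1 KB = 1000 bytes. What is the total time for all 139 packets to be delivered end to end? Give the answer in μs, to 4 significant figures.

135100 μs

Per-hop transmission t_tx = L/R = 31200/43000000000 = 0.725581 μs.
Per-hop propagation t_prop = 6750000/200000000 = 33750 μs.
Pipeline fill: first packet needs 4·t_tx to clear all hops; remaining 138 packets each add one t_tx.
Total = (4+139-1)·t_tx + 4·t_prop = 142·0.725581 + 4·33750 = 135100 μs.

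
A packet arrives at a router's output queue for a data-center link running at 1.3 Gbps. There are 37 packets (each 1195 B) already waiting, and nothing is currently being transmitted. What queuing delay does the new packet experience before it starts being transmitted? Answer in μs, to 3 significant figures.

Each queued packet: L/R = 9560/1300000000 = 7.35385 μs.
37 queued → 272.092 μs.
Queuing delay = 272 μs.

272 μs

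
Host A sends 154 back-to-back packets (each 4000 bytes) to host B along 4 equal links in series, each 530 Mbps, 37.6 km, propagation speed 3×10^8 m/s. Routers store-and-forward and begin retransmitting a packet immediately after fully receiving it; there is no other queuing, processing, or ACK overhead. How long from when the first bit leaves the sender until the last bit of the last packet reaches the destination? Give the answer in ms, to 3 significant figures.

Per-hop transmission t_tx = L/R = 32000/530000000 = 0.0603774 ms.
Per-hop propagation t_prop = 37600/300000000 = 0.125333 ms.
Pipeline fill: first packet needs 4·t_tx to clear all hops; remaining 153 packets each add one t_tx.
Total = (4+154-1)·t_tx + 4·t_prop = 157·0.0603774 + 4·0.125333 = 9.98 ms.

9.98 ms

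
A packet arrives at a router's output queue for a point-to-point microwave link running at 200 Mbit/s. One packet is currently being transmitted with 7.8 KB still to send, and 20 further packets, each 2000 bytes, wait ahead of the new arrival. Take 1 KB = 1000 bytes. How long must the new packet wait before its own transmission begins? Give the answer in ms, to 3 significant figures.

1.91 ms

Each queued packet: L/R = 16000/200000000 = 0.08 ms.
20 queued → 1.6 ms.
Plus remaining 62400 bits of current packet: 0.312 ms.
Queuing delay = 1.91 ms.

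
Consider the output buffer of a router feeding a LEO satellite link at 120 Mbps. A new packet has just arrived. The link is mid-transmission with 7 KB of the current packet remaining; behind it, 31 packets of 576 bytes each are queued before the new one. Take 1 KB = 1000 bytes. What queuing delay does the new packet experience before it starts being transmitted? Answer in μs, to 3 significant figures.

Each queued packet: L/R = 4608/120000000 = 38.4 μs.
31 queued → 1190.4 μs.
Plus remaining 56000 bits of current packet: 466.667 μs.
Queuing delay = 1660 μs.

1660 μs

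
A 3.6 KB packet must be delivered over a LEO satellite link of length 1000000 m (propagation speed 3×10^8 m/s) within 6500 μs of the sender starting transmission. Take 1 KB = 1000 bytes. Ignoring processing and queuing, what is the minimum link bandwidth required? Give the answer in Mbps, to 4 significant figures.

9.095 Mbps

L = 28800 bits.
Propagation delay = 1000000 / 300000000 = 3333.33 μs.
Transmission budget = 6500 − 3333.33 = 3166.67 μs.
R ≥ L / t_tx = 28800 bits / 0.00316667 s = 9.095 Mbps.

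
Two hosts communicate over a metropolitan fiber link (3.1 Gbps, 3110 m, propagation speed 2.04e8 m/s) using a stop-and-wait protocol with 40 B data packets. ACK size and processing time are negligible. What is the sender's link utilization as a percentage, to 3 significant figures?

t_tx = L/R = 320/3100000000 = 1.03226e-07 s.
t_prop = 3110/204000000 = 1.52451e-05 s; RTT = 3.04902e-05 s.
Cycle = t_tx + RTT = 3.05934e-05 s.
Utilization = t_tx / cycle = 1.03226e-07/3.05934e-05 = 0.337 %.

0.337 %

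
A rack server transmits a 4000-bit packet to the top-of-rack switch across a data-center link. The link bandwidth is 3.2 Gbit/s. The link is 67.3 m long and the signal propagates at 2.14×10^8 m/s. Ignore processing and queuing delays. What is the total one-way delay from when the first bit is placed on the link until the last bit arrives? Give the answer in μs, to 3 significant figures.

Transmission delay = L/R = 4000 / 3200000000 = 1.25 μs.
Propagation delay = d/s = 67.3 m / 214000000 m/s = 0.314486 μs.
Total = 1.56 μs.

1.56 μs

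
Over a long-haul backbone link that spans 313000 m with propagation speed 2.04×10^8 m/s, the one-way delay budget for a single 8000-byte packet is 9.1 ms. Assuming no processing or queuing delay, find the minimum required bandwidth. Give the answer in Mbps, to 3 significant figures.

8.46 Mbps

L = 64000 bits.
Propagation delay = 313000 / 204000000 = 1.53431 ms.
Transmission budget = 9.1 − 1.53431 = 7.56569 ms.
R ≥ L / t_tx = 64000 bits / 0.00756569 s = 8.46 Mbps.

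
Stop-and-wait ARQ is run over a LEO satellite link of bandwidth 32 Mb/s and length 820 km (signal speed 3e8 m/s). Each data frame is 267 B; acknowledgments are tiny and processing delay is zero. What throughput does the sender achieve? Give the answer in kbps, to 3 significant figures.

t_tx = L/R = 2136/32000000 = 6.675e-05 s.
t_prop = 820000/300000000 = 0.00273333 s; RTT = 0.00546667 s.
Cycle = t_tx + RTT = 0.00553342 s.
Throughput = L / cycle = 2136 / 0.00553342 = 386 kbps.

386 kbps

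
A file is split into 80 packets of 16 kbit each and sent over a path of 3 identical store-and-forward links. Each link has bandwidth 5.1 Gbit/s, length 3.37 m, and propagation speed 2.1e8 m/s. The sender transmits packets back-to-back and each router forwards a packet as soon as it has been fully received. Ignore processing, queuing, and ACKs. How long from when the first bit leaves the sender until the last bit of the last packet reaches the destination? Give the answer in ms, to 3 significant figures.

0.257 ms

Per-hop transmission t_tx = L/R = 16000/5100000000 = 0.00313725 ms.
Per-hop propagation t_prop = 3.37/210000000 = 1.60476e-05 ms.
Pipeline fill: first packet needs 3·t_tx to clear all hops; remaining 79 packets each add one t_tx.
Total = (3+80-1)·t_tx + 3·t_prop = 82·0.00313725 + 3·1.60476e-05 = 0.257 ms.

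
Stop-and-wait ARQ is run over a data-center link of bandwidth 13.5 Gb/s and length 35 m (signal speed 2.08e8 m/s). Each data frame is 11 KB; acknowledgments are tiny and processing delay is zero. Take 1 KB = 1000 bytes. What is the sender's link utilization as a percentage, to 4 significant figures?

95.09 %

t_tx = L/R = 88000/13500000000 = 6.51852e-06 s.
t_prop = 35/208000000 = 1.68269e-07 s; RTT = 3.36538e-07 s.
Cycle = t_tx + RTT = 6.85506e-06 s.
Utilization = t_tx / cycle = 6.51852e-06/6.85506e-06 = 95.09 %.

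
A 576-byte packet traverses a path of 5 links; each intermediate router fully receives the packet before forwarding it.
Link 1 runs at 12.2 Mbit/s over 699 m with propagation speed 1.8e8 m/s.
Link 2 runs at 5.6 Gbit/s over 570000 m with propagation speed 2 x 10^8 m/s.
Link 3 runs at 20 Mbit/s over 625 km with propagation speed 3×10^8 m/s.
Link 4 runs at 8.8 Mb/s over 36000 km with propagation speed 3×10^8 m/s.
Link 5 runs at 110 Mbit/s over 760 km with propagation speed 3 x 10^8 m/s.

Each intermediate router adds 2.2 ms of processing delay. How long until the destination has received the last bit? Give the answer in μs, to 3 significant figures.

137000 μs

L = 576 × 8 = 4608 bits.
Transmission delays (L/R per hop): 377.705, 0.822857, 230.4, 523.636, 41.8909 μs; sum = 1174.46 μs.
Propagation delays (d/s per hop): 3.88333, 2850, 2083.33, 120000, 2533.33 μs; sum = 127471 μs.
Processing at 4 router(s): 4 × 2.2 ms = 8800 μs.
End-to-end = 137000 μs.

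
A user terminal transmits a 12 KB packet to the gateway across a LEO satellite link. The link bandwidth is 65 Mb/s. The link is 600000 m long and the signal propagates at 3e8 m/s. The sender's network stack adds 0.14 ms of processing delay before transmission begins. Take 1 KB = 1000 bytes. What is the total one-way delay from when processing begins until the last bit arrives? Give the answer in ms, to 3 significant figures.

3.62 ms

L = 96000 bits.
Transmission delay = L/R = 96000 / 65000000 = 1.47692 ms.
Propagation delay = d/s = 600000 m / 300000000 m/s = 2 ms.
Plus processing delay 0.14 ms = 0.14 ms.
Total = 3.62 ms.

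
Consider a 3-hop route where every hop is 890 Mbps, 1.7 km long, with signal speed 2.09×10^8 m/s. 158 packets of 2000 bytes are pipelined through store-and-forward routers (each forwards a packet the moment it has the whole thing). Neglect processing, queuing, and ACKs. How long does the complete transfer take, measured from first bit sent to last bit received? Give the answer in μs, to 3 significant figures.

2900 μs

Per-hop transmission t_tx = L/R = 16000/890000000 = 17.9775 μs.
Per-hop propagation t_prop = 1700/209000000 = 8.13397 μs.
Pipeline fill: first packet needs 3·t_tx to clear all hops; remaining 157 packets each add one t_tx.
Total = (3+158-1)·t_tx + 3·t_prop = 160·17.9775 + 3·8.13397 = 2900 μs.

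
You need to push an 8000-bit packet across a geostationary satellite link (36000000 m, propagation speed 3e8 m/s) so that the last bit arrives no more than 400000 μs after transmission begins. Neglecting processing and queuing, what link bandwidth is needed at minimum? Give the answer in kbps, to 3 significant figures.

28.6 kbps

Propagation delay = 36000000 / 300000000 = 120000 μs.
Transmission budget = 400000 − 120000 = 280000 μs.
R ≥ L / t_tx = 8000 bits / 0.28 s = 28.6 kbps.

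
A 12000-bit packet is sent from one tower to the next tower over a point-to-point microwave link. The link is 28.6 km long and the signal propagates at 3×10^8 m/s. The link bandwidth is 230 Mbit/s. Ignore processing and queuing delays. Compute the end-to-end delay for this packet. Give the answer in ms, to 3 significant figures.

Transmission delay = L/R = 12000 / 230000000 = 0.0521739 ms.
Propagation delay = d/s = 28600 m / 300000000 m/s = 0.0953333 ms.
Total = 0.148 ms.

0.148 ms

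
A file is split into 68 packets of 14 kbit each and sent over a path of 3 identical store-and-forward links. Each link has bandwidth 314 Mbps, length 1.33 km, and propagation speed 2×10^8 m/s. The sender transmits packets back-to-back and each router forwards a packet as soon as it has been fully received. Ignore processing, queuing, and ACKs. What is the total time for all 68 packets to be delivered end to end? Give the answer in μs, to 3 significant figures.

Per-hop transmission t_tx = L/R = 14000/314000000 = 44.586 μs.
Per-hop propagation t_prop = 1330/200000000 = 6.65 μs.
Pipeline fill: first packet needs 3·t_tx to clear all hops; remaining 67 packets each add one t_tx.
Total = (3+68-1)·t_tx + 3·t_prop = 70·44.586 + 3·6.65 = 3140 μs.

3140 μs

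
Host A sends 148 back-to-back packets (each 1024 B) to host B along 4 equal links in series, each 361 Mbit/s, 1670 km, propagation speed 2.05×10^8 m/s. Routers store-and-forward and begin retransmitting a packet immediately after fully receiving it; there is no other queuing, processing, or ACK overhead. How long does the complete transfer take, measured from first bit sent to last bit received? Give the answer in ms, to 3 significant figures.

Per-hop transmission t_tx = L/R = 8192/361000000 = 0.0226925 ms.
Per-hop propagation t_prop = 1670000/2.05e+08 = 8.14634 ms.
Pipeline fill: first packet needs 4·t_tx to clear all hops; remaining 147 packets each add one t_tx.
Total = (4+148-1)·t_tx + 4·t_prop = 151·0.0226925 + 4·8.14634 = 36.0 ms.

36.0 ms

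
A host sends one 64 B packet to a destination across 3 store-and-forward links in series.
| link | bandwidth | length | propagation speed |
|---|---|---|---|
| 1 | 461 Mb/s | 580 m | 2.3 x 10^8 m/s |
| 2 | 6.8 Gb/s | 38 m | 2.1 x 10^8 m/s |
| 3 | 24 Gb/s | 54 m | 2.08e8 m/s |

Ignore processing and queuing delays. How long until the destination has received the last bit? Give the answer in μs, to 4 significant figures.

L = 64 × 8 = 512 bits.
Transmission delays (L/R per hop): 1.11063, 0.0752941, 0.0213333 μs; sum = 1.20726 μs.
Propagation delays (d/s per hop): 2.52174, 0.180952, 0.259615 μs; sum = 2.96231 μs.
End-to-end = 4.170 μs.

4.170 μs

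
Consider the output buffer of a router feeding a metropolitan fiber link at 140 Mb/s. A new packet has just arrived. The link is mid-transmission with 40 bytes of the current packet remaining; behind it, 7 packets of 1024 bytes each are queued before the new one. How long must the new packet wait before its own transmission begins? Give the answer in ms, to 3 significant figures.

Each queued packet: L/R = 8192/140000000 = 0.0585143 ms.
7 queued → 0.4096 ms.
Plus remaining 320 bits of current packet: 0.00228571 ms.
Queuing delay = 0.412 ms.

0.412 ms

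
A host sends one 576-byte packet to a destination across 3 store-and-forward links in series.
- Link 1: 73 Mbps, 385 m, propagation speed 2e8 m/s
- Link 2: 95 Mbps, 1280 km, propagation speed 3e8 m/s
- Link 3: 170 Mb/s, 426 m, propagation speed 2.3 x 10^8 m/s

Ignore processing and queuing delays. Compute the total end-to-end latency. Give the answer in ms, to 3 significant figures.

4.41 ms

L = 576 × 8 = 4608 bits.
Transmission delays (L/R per hop): 0.0631233, 0.0485053, 0.0271059 ms; sum = 0.138734 ms.
Propagation delays (d/s per hop): 0.001925, 4.26667, 0.00185217 ms; sum = 4.27044 ms.
End-to-end = 4.41 ms.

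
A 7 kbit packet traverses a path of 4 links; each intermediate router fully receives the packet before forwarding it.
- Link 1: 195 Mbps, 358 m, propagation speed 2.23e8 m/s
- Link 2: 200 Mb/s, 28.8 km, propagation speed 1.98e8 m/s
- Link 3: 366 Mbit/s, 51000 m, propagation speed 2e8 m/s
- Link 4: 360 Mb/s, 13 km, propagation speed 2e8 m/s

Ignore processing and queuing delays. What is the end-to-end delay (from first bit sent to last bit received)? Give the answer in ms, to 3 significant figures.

L = 7000 bits.
Transmission delays (L/R per hop): 0.0358974, 0.035, 0.0191257, 0.0194444 ms; sum = 0.109468 ms.
Propagation delays (d/s per hop): 0.00160538, 0.145455, 0.255, 0.065 ms; sum = 0.46706 ms.
End-to-end = 0.577 ms.

0.577 ms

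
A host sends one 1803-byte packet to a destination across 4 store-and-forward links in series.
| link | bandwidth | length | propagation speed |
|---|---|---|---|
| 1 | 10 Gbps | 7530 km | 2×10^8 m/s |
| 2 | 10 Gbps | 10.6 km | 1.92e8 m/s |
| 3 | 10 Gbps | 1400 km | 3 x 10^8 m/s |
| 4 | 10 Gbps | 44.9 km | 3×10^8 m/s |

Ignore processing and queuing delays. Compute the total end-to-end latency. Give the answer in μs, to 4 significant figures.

42530 μs

L = 1803 × 8 = 14424 bits.
Transmission delay per hop = L/R = 14424/10000000000 = 1.4424 μs; 4 hops → 5.7696 μs.
Propagation delays (d/s per hop): 37650, 55.2083, 4666.67, 149.667 μs; sum = 42521.5 μs.
End-to-end = 42530 μs.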